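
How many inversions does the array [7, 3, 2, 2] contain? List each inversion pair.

Finding inversions in [7, 3, 2, 2]:

(0, 1): arr[0]=7 > arr[1]=3
(0, 2): arr[0]=7 > arr[2]=2
(0, 3): arr[0]=7 > arr[3]=2
(1, 2): arr[1]=3 > arr[2]=2
(1, 3): arr[1]=3 > arr[3]=2

Total inversions: 5

The array has 5 inversion(s): (0,1), (0,2), (0,3), (1,2), (1,3). Each pair (i,j) satisfies i < j and arr[i] > arr[j].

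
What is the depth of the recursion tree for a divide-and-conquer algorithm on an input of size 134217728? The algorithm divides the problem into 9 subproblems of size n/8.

For divide and conquer with division factor 8:

Problem sizes at each level:
Level 0: 134217728
Level 1: 16777216
Level 2: 2097152
Level 3: 262144
Level 4: 32768
Level 5: 4096
Level 6: 512
Level 7: 64
Level 8: 8
Level 9: 1

The root is level 0 and the size-1 base case is level 9 (the tree spans levels 0 through 9, i.e. 10 levels counting the root), so the depth is the number of divisions: log_8(134217728) = 9

The recursion tree depth is log_8(134217728) = 9. At each level, the problem size is divided by 8, so it takes 9 divisions to reduce to a base case of size 1. The algorithm makes 9 recursive calls at each level.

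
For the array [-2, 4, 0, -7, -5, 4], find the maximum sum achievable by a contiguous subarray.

Using Kadane's algorithm on [-2, 4, 0, -7, -5, 4]:

Scanning through the array:
Position 1 (value 4): max_ending_here = 4, max_so_far = 4
Position 2 (value 0): max_ending_here = 4, max_so_far = 4
Position 3 (value -7): max_ending_here = -3, max_so_far = 4
Position 4 (value -5): max_ending_here = -5, max_so_far = 4
Position 5 (value 4): max_ending_here = 4, max_so_far = 4

Maximum subarray: [4]
Maximum sum: 4

The maximum subarray is [4] with sum 4. This subarray runs from index 1 to index 1.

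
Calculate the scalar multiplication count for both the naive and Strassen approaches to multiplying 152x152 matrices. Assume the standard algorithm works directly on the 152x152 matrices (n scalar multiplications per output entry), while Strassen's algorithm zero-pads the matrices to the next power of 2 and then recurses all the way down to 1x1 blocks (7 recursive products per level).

Matrix multiplication for 152x152 matrices:

Strassen's algorithm requires power-of-2 dimensions. Pad 152x152 to 256x256 (next power of 2).

Standard algorithm: 152^3 = 3511808 multiplications
Strassen's algorithm: 7^(log2(256)) = 7^8 = 5764801 multiplications
Difference: 3511808 - 5764801 = -2252993 (Strassen uses MORE here due to padding overhead — for small or just-over-power-of-2 n, padding can outweigh the per-level savings)

Standard: 3511808 multiplications (152^3). Strassen: 5764801 multiplications (7^8, after padding to 256x256). Strassen reduces 8 recursive multiplications to 7 at each level.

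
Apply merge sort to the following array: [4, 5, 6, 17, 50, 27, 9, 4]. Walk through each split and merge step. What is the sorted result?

Merge sort trace:

Split: [4, 5, 6, 17, 50, 27, 9, 4] -> [4, 5, 6, 17] and [50, 27, 9, 4]
  Split: [4, 5, 6, 17] -> [4, 5] and [6, 17]
    Split: [4, 5] -> [4] and [5]
    Merge: [4] + [5] -> [4, 5]
    Split: [6, 17] -> [6] and [17]
    Merge: [6] + [17] -> [6, 17]
  Merge: [4, 5] + [6, 17] -> [4, 5, 6, 17]
  Split: [50, 27, 9, 4] -> [50, 27] and [9, 4]
    Split: [50, 27] -> [50] and [27]
    Merge: [50] + [27] -> [27, 50]
    Split: [9, 4] -> [9] and [4]
    Merge: [9] + [4] -> [4, 9]
  Merge: [27, 50] + [4, 9] -> [4, 9, 27, 50]
Merge: [4, 5, 6, 17] + [4, 9, 27, 50] -> [4, 4, 5, 6, 9, 17, 27, 50]

Final sorted array: [4, 4, 5, 6, 9, 17, 27, 50]

The merge sort proceeds by recursively splitting the array and merging sorted halves.
After all merges, the sorted array is [4, 4, 5, 6, 9, 17, 27, 50].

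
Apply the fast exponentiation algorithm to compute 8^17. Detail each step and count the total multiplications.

Computing 8^17 by squaring (build up from 8^1; each line after the first costs one multiplication):

8^1 = 8
8^2 = (8^1)^2 = 8^2 = 64
8^4 = (8^2)^2 = 64^2 = 4096
8^8 = (8^4)^2 = 4096^2 = 16777216
8^16 = (8^8)^2 = 16777216^2 = 281474976710656
8^17 = 8 * 8^16 = 8 * 281474976710656 = 2251799813685248

Result: 2251799813685248
Multiplications needed: 5 (5 lines after 8^1)

8^17 = 2251799813685248. Using exponentiation by squaring, this requires 5 multiplications. The key idea: if the exponent is even, square the half-power; if odd, multiply by the base once.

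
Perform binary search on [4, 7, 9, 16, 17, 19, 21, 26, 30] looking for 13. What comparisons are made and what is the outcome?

Binary search for 13 in [4, 7, 9, 16, 17, 19, 21, 26, 30]:

lo=0, hi=8, mid=4, arr[mid]=17 -> 17 > 13, search left half
lo=0, hi=3, mid=1, arr[mid]=7 -> 7 < 13, search right half
lo=2, hi=3, mid=2, arr[mid]=9 -> 9 < 13, search right half
lo=3, hi=3, mid=3, arr[mid]=16 -> 16 > 13, search left half
lo=3 > hi=2, target 13 not found

Binary search determines that 13 is not in the array after 4 comparisons. The search space was exhausted without finding the target.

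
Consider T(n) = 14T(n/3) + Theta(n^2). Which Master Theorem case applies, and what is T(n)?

Master Theorem for T(n) = 14T(n/3) + O(n^2):

a = 14, b = 3, c = 2
log_b(a) = log_3(14) = 2.4022

Case 1: c = 2 < log_3(14) = 2.4022
T(n) = O(n^(log_3 14))

For T(n) = 14T(n/3) + O(n^2): log_3(14) = 2.4022. This is Case 1 of the Master Theorem (c < log_b(a), work dominated by leaves), giving O(n^(log_3 14)).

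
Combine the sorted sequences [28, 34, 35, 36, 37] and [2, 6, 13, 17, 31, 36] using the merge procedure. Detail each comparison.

Merging process:

Compare 28 vs 2: take 2 from right. Merged: [2]
Compare 28 vs 6: take 6 from right. Merged: [2, 6]
Compare 28 vs 13: take 13 from right. Merged: [2, 6, 13]
Compare 28 vs 17: take 17 from right. Merged: [2, 6, 13, 17]
Compare 28 vs 31: take 28 from left. Merged: [2, 6, 13, 17, 28]
Compare 34 vs 31: take 31 from right. Merged: [2, 6, 13, 17, 28, 31]
Compare 34 vs 36: take 34 from left. Merged: [2, 6, 13, 17, 28, 31, 34]
Compare 35 vs 36: take 35 from left. Merged: [2, 6, 13, 17, 28, 31, 34, 35]
Compare 36 vs 36: take 36 from left. Merged: [2, 6, 13, 17, 28, 31, 34, 35, 36]
Compare 37 vs 36: take 36 from right. Merged: [2, 6, 13, 17, 28, 31, 34, 35, 36, 36]
Append remaining from left: [37]. Merged: [2, 6, 13, 17, 28, 31, 34, 35, 36, 36, 37]

Final merged array: [2, 6, 13, 17, 28, 31, 34, 35, 36, 36, 37]
Total comparisons: 10

The merged array is [2, 6, 13, 17, 28, 31, 34, 35, 36, 36, 37], requiring 10 comparisons. The merge step runs in O(n) time where n is the total number of elements.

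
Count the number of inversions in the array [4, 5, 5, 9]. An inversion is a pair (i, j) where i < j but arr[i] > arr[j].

Finding inversions in [4, 5, 5, 9]:


Total inversions: 0

The array has 0 inversions. It is already sorted.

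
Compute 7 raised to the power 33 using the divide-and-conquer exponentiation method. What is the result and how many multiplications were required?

Computing 7^33 by squaring (build up from 7^1; each line after the first costs one multiplication):

7^1 = 7
7^2 = (7^1)^2 = 7^2 = 49
7^4 = (7^2)^2 = 49^2 = 2401
7^8 = (7^4)^2 = 2401^2 = 5764801
7^16 = (7^8)^2 = 5764801^2 = 33232930569601
7^32 = (7^16)^2 = 33232930569601^2 = 1104427674243920646305299201
7^33 = 7 * 7^32 = 7 * 1104427674243920646305299201 = 7730993719707444524137094407

Result: 7730993719707444524137094407
Multiplications needed: 6 (6 lines after 7^1)

7^33 = 7730993719707444524137094407. Using exponentiation by squaring, this requires 6 multiplications. The key idea: if the exponent is even, square the half-power; if odd, multiply by the base once.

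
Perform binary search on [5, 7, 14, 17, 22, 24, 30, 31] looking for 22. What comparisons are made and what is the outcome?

Binary search for 22 in [5, 7, 14, 17, 22, 24, 30, 31]:

lo=0, hi=7, mid=3, arr[mid]=17 -> 17 < 22, search right half
lo=4, hi=7, mid=5, arr[mid]=24 -> 24 > 22, search left half
lo=4, hi=4, mid=4, arr[mid]=22 -> Found target at index 4!

Binary search finds 22 at index 4 after 3 comparisons. The search repeatedly halves the search space by comparing with the middle element.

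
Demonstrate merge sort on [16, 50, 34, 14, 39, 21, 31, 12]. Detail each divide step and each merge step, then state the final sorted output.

Merge sort trace:

Split: [16, 50, 34, 14, 39, 21, 31, 12] -> [16, 50, 34, 14] and [39, 21, 31, 12]
  Split: [16, 50, 34, 14] -> [16, 50] and [34, 14]
    Split: [16, 50] -> [16] and [50]
    Merge: [16] + [50] -> [16, 50]
    Split: [34, 14] -> [34] and [14]
    Merge: [34] + [14] -> [14, 34]
  Merge: [16, 50] + [14, 34] -> [14, 16, 34, 50]
  Split: [39, 21, 31, 12] -> [39, 21] and [31, 12]
    Split: [39, 21] -> [39] and [21]
    Merge: [39] + [21] -> [21, 39]
    Split: [31, 12] -> [31] and [12]
    Merge: [31] + [12] -> [12, 31]
  Merge: [21, 39] + [12, 31] -> [12, 21, 31, 39]
Merge: [14, 16, 34, 50] + [12, 21, 31, 39] -> [12, 14, 16, 21, 31, 34, 39, 50]

Final sorted array: [12, 14, 16, 21, 31, 34, 39, 50]

The merge sort proceeds by recursively splitting the array and merging sorted halves.
After all merges, the sorted array is [12, 14, 16, 21, 31, 34, 39, 50].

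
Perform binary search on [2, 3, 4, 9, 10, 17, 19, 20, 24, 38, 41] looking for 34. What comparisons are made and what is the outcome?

Binary search for 34 in [2, 3, 4, 9, 10, 17, 19, 20, 24, 38, 41]:

lo=0, hi=10, mid=5, arr[mid]=17 -> 17 < 34, search right half
lo=6, hi=10, mid=8, arr[mid]=24 -> 24 < 34, search right half
lo=9, hi=10, mid=9, arr[mid]=38 -> 38 > 34, search left half
lo=9 > hi=8, target 34 not found

Binary search determines that 34 is not in the array after 3 comparisons. The search space was exhausted without finding the target.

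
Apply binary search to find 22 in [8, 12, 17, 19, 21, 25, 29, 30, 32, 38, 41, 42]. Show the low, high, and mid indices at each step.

Binary search for 22 in [8, 12, 17, 19, 21, 25, 29, 30, 32, 38, 41, 42]:

lo=0, hi=11, mid=5, arr[mid]=25 -> 25 > 22, search left half
lo=0, hi=4, mid=2, arr[mid]=17 -> 17 < 22, search right half
lo=3, hi=4, mid=3, arr[mid]=19 -> 19 < 22, search right half
lo=4, hi=4, mid=4, arr[mid]=21 -> 21 < 22, search right half
lo=5 > hi=4, target 22 not found

Binary search determines that 22 is not in the array after 4 comparisons. The search space was exhausted without finding the target.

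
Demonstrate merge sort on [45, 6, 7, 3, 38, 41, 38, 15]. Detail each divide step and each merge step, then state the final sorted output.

Merge sort trace:

Split: [45, 6, 7, 3, 38, 41, 38, 15] -> [45, 6, 7, 3] and [38, 41, 38, 15]
  Split: [45, 6, 7, 3] -> [45, 6] and [7, 3]
    Split: [45, 6] -> [45] and [6]
    Merge: [45] + [6] -> [6, 45]
    Split: [7, 3] -> [7] and [3]
    Merge: [7] + [3] -> [3, 7]
  Merge: [6, 45] + [3, 7] -> [3, 6, 7, 45]
  Split: [38, 41, 38, 15] -> [38, 41] and [38, 15]
    Split: [38, 41] -> [38] and [41]
    Merge: [38] + [41] -> [38, 41]
    Split: [38, 15] -> [38] and [15]
    Merge: [38] + [15] -> [15, 38]
  Merge: [38, 41] + [15, 38] -> [15, 38, 38, 41]
Merge: [3, 6, 7, 45] + [15, 38, 38, 41] -> [3, 6, 7, 15, 38, 38, 41, 45]

Final sorted array: [3, 6, 7, 15, 38, 38, 41, 45]

The merge sort proceeds by recursively splitting the array and merging sorted halves.
After all merges, the sorted array is [3, 6, 7, 15, 38, 38, 41, 45].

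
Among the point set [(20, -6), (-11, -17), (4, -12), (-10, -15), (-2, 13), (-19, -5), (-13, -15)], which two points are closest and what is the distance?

Computing all pairwise distances among 7 points:

d((20, -6), (-11, -17)) = 32.8938
d((20, -6), (4, -12)) = 17.088
d((20, -6), (-10, -15)) = 31.3209
d((20, -6), (-2, 13)) = 29.0689
d((20, -6), (-19, -5)) = 39.0128
d((20, -6), (-13, -15)) = 34.2053
d((-11, -17), (4, -12)) = 15.8114
d((-11, -17), (-10, -15)) = 2.2361 <-- minimum
d((-11, -17), (-2, 13)) = 31.3209
d((-11, -17), (-19, -5)) = 14.4222
d((-11, -17), (-13, -15)) = 2.8284
d((4, -12), (-10, -15)) = 14.3178
d((4, -12), (-2, 13)) = 25.7099
d((4, -12), (-19, -5)) = 24.0416
d((4, -12), (-13, -15)) = 17.2627
d((-10, -15), (-2, 13)) = 29.1204
d((-10, -15), (-19, -5)) = 13.4536
d((-10, -15), (-13, -15)) = 3.0
d((-2, 13), (-19, -5)) = 24.7588
d((-2, 13), (-13, -15)) = 30.0832
d((-19, -5), (-13, -15)) = 11.6619

Closest pair: (-11, -17) and (-10, -15) with distance 2.2361

The closest pair is (-11, -17) and (-10, -15) with Euclidean distance 2.2361. For 7 points, brute-force pairwise comparison is shown above. For large n, the divide-and-conquer algorithm (sort by x, recurse on halves, check the dividing strip) achieves O(n log n).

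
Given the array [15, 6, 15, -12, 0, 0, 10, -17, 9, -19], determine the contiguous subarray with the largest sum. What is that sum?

Using Kadane's algorithm on [15, 6, 15, -12, 0, 0, 10, -17, 9, -19]:

Scanning through the array:
Position 1 (value 6): max_ending_here = 21, max_so_far = 21
Position 2 (value 15): max_ending_here = 36, max_so_far = 36
Position 3 (value -12): max_ending_here = 24, max_so_far = 36
Position 4 (value 0): max_ending_here = 24, max_so_far = 36
Position 5 (value 0): max_ending_here = 24, max_so_far = 36
Position 6 (value 10): max_ending_here = 34, max_so_far = 36
Position 7 (value -17): max_ending_here = 17, max_so_far = 36
Position 8 (value 9): max_ending_here = 26, max_so_far = 36
Position 9 (value -19): max_ending_here = 7, max_so_far = 36

Maximum subarray: [15, 6, 15]
Maximum sum: 36

The maximum subarray is [15, 6, 15] with sum 36. This subarray runs from index 0 to index 2.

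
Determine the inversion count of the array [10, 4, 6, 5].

Finding inversions in [10, 4, 6, 5]:

(0, 1): arr[0]=10 > arr[1]=4
(0, 2): arr[0]=10 > arr[2]=6
(0, 3): arr[0]=10 > arr[3]=5
(2, 3): arr[2]=6 > arr[3]=5

Total inversions: 4

The array has 4 inversion(s): (0,1), (0,2), (0,3), (2,3). Each pair (i,j) satisfies i < j and arr[i] > arr[j].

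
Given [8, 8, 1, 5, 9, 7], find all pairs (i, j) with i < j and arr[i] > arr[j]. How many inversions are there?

Finding inversions in [8, 8, 1, 5, 9, 7]:

(0, 2): arr[0]=8 > arr[2]=1
(0, 3): arr[0]=8 > arr[3]=5
(0, 5): arr[0]=8 > arr[5]=7
(1, 2): arr[1]=8 > arr[2]=1
(1, 3): arr[1]=8 > arr[3]=5
(1, 5): arr[1]=8 > arr[5]=7
(4, 5): arr[4]=9 > arr[5]=7

Total inversions: 7

The array has 7 inversion(s): (0,2), (0,3), (0,5), (1,2), (1,3), (1,5), (4,5). Each pair (i,j) satisfies i < j and arr[i] > arr[j].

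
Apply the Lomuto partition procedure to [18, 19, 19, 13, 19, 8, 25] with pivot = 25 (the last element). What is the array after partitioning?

Lomuto partition with pivot = 25:

Initial array: [18, 19, 19, 13, 19, 8, 25]

arr[0]=18 <= 25: swap with position 0, array becomes [18, 19, 19, 13, 19, 8, 25]
arr[1]=19 <= 25: swap with position 1, array becomes [18, 19, 19, 13, 19, 8, 25]
arr[2]=19 <= 25: swap with position 2, array becomes [18, 19, 19, 13, 19, 8, 25]
arr[3]=13 <= 25: swap with position 3, array becomes [18, 19, 19, 13, 19, 8, 25]
arr[4]=19 <= 25: swap with position 4, array becomes [18, 19, 19, 13, 19, 8, 25]
arr[5]=8 <= 25: swap with position 5, array becomes [18, 19, 19, 13, 19, 8, 25]

Place pivot at position 6: [18, 19, 19, 13, 19, 8, 25]
Pivot position: 6

After partitioning with pivot 25, the array becomes [18, 19, 19, 13, 19, 8, 25]. The pivot is placed at index 6. All elements to the left of the pivot are <= 25, and all elements to the right are > 25.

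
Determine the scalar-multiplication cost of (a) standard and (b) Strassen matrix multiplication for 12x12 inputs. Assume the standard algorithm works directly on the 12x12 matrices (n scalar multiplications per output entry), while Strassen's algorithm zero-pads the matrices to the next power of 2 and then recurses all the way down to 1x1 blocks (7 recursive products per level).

Matrix multiplication for 12x12 matrices:

Strassen's algorithm requires power-of-2 dimensions. Pad 12x12 to 16x16 (next power of 2).

Standard algorithm: 12^3 = 1728 multiplications
Strassen's algorithm: 7^(log2(16)) = 7^4 = 2401 multiplications
Difference: 1728 - 2401 = -673 (Strassen uses MORE here due to padding overhead — for small or just-over-power-of-2 n, padding can outweigh the per-level savings)

Standard: 1728 multiplications (12^3). Strassen: 2401 multiplications (7^4, after padding to 16x16). Strassen reduces 8 recursive multiplications to 7 at each level.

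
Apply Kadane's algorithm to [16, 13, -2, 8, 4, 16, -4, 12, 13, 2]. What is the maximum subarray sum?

Using Kadane's algorithm on [16, 13, -2, 8, 4, 16, -4, 12, 13, 2]:

Scanning through the array:
Position 1 (value 13): max_ending_here = 29, max_so_far = 29
Position 2 (value -2): max_ending_here = 27, max_so_far = 29
Position 3 (value 8): max_ending_here = 35, max_so_far = 35
Position 4 (value 4): max_ending_here = 39, max_so_far = 39
Position 5 (value 16): max_ending_here = 55, max_so_far = 55
Position 6 (value -4): max_ending_here = 51, max_so_far = 55
Position 7 (value 12): max_ending_here = 63, max_so_far = 63
Position 8 (value 13): max_ending_here = 76, max_so_far = 76
Position 9 (value 2): max_ending_here = 78, max_so_far = 78

Maximum subarray: [16, 13, -2, 8, 4, 16, -4, 12, 13, 2]
Maximum sum: 78

The maximum subarray is [16, 13, -2, 8, 4, 16, -4, 12, 13, 2] with sum 78. This subarray runs from index 0 to index 9.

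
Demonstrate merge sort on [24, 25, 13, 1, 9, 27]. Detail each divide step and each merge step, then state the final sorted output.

Merge sort trace:

Split: [24, 25, 13, 1, 9, 27] -> [24, 25, 13] and [1, 9, 27]
  Split: [24, 25, 13] -> [24] and [25, 13]
    Split: [25, 13] -> [25] and [13]
    Merge: [25] + [13] -> [13, 25]
  Merge: [24] + [13, 25] -> [13, 24, 25]
  Split: [1, 9, 27] -> [1] and [9, 27]
    Split: [9, 27] -> [9] and [27]
    Merge: [9] + [27] -> [9, 27]
  Merge: [1] + [9, 27] -> [1, 9, 27]
Merge: [13, 24, 25] + [1, 9, 27] -> [1, 9, 13, 24, 25, 27]

Final sorted array: [1, 9, 13, 24, 25, 27]

The merge sort proceeds by recursively splitting the array and merging sorted halves.
After all merges, the sorted array is [1, 9, 13, 24, 25, 27].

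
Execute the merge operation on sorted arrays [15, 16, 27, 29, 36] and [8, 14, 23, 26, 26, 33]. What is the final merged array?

Merging process:

Compare 15 vs 8: take 8 from right. Merged: [8]
Compare 15 vs 14: take 14 from right. Merged: [8, 14]
Compare 15 vs 23: take 15 from left. Merged: [8, 14, 15]
Compare 16 vs 23: take 16 from left. Merged: [8, 14, 15, 16]
Compare 27 vs 23: take 23 from right. Merged: [8, 14, 15, 16, 23]
Compare 27 vs 26: take 26 from right. Merged: [8, 14, 15, 16, 23, 26]
Compare 27 vs 26: take 26 from right. Merged: [8, 14, 15, 16, 23, 26, 26]
Compare 27 vs 33: take 27 from left. Merged: [8, 14, 15, 16, 23, 26, 26, 27]
Compare 29 vs 33: take 29 from left. Merged: [8, 14, 15, 16, 23, 26, 26, 27, 29]
Compare 36 vs 33: take 33 from right. Merged: [8, 14, 15, 16, 23, 26, 26, 27, 29, 33]
Append remaining from left: [36]. Merged: [8, 14, 15, 16, 23, 26, 26, 27, 29, 33, 36]

Final merged array: [8, 14, 15, 16, 23, 26, 26, 27, 29, 33, 36]
Total comparisons: 10

The merged array is [8, 14, 15, 16, 23, 26, 26, 27, 29, 33, 36], requiring 10 comparisons. The merge step runs in O(n) time where n is the total number of elements.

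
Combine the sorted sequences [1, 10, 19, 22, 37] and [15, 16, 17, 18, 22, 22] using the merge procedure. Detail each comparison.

Merging process:

Compare 1 vs 15: take 1 from left. Merged: [1]
Compare 10 vs 15: take 10 from left. Merged: [1, 10]
Compare 19 vs 15: take 15 from right. Merged: [1, 10, 15]
Compare 19 vs 16: take 16 from right. Merged: [1, 10, 15, 16]
Compare 19 vs 17: take 17 from right. Merged: [1, 10, 15, 16, 17]
Compare 19 vs 18: take 18 from right. Merged: [1, 10, 15, 16, 17, 18]
Compare 19 vs 22: take 19 from left. Merged: [1, 10, 15, 16, 17, 18, 19]
Compare 22 vs 22: take 22 from left. Merged: [1, 10, 15, 16, 17, 18, 19, 22]
Compare 37 vs 22: take 22 from right. Merged: [1, 10, 15, 16, 17, 18, 19, 22, 22]
Compare 37 vs 22: take 22 from right. Merged: [1, 10, 15, 16, 17, 18, 19, 22, 22, 22]
Append remaining from left: [37]. Merged: [1, 10, 15, 16, 17, 18, 19, 22, 22, 22, 37]

Final merged array: [1, 10, 15, 16, 17, 18, 19, 22, 22, 22, 37]
Total comparisons: 10

The merged array is [1, 10, 15, 16, 17, 18, 19, 22, 22, 22, 37], requiring 10 comparisons. The merge step runs in O(n) time where n is the total number of elements.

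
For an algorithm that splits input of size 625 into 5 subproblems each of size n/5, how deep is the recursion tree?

For divide and conquer with division factor 5:

Problem sizes at each level:
Level 0: 625
Level 1: 125
Level 2: 25
Level 3: 5
Level 4: 1

The root is level 0 and the size-1 base case is level 4 (the tree spans levels 0 through 4, i.e. 5 levels counting the root), so the depth is the number of divisions: log_5(625) = 4

The recursion tree depth is log_5(625) = 4. At each level, the problem size is divided by 5, so it takes 4 divisions to reduce to a base case of size 1. The algorithm makes 5 recursive calls at each level.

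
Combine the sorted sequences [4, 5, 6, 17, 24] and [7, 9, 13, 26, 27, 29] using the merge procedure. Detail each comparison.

Merging process:

Compare 4 vs 7: take 4 from left. Merged: [4]
Compare 5 vs 7: take 5 from left. Merged: [4, 5]
Compare 6 vs 7: take 6 from left. Merged: [4, 5, 6]
Compare 17 vs 7: take 7 from right. Merged: [4, 5, 6, 7]
Compare 17 vs 9: take 9 from right. Merged: [4, 5, 6, 7, 9]
Compare 17 vs 13: take 13 from right. Merged: [4, 5, 6, 7, 9, 13]
Compare 17 vs 26: take 17 from left. Merged: [4, 5, 6, 7, 9, 13, 17]
Compare 24 vs 26: take 24 from left. Merged: [4, 5, 6, 7, 9, 13, 17, 24]
Append remaining from right: [26, 27, 29]. Merged: [4, 5, 6, 7, 9, 13, 17, 24, 26, 27, 29]

Final merged array: [4, 5, 6, 7, 9, 13, 17, 24, 26, 27, 29]
Total comparisons: 8

The merged array is [4, 5, 6, 7, 9, 13, 17, 24, 26, 27, 29], requiring 8 comparisons. The merge step runs in O(n) time where n is the total number of elements.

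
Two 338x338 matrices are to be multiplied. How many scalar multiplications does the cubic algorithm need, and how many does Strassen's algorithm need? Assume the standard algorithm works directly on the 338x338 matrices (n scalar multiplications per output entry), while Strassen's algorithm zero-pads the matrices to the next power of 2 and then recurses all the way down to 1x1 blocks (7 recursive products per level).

Matrix multiplication for 338x338 matrices:

Strassen's algorithm requires power-of-2 dimensions. Pad 338x338 to 512x512 (next power of 2).

Standard algorithm: 338^3 = 38614472 multiplications
Strassen's algorithm: 7^(log2(512)) = 7^9 = 40353607 multiplications
Difference: 38614472 - 40353607 = -1739135 (Strassen uses MORE here due to padding overhead — for small or just-over-power-of-2 n, padding can outweigh the per-level savings)

Standard: 38614472 multiplications (338^3). Strassen: 40353607 multiplications (7^9, after padding to 512x512). Strassen reduces 8 recursive multiplications to 7 at each level.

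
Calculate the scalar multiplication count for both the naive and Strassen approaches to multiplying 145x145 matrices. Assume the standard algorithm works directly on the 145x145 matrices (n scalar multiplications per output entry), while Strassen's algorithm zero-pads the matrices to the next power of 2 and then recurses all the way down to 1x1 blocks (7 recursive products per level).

Matrix multiplication for 145x145 matrices:

Strassen's algorithm requires power-of-2 dimensions. Pad 145x145 to 256x256 (next power of 2).

Standard algorithm: 145^3 = 3048625 multiplications
Strassen's algorithm: 7^(log2(256)) = 7^8 = 5764801 multiplications
Difference: 3048625 - 5764801 = -2716176 (Strassen uses MORE here due to padding overhead — for small or just-over-power-of-2 n, padding can outweigh the per-level savings)

Standard: 3048625 multiplications (145^3). Strassen: 5764801 multiplications (7^8, after padding to 256x256). Strassen reduces 8 recursive multiplications to 7 at each level.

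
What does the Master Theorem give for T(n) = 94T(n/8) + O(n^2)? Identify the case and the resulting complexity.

Master Theorem for T(n) = 94T(n/8) + O(n^2):

a = 94, b = 8, c = 2
log_b(a) = log_8(94) = 2.1849

Case 1: c = 2 < log_8(94) = 2.1849
T(n) = O(n^(log_8 94))

For T(n) = 94T(n/8) + O(n^2): log_8(94) = 2.1849. This is Case 1 of the Master Theorem (c < log_b(a), work dominated by leaves), giving O(n^(log_8 94)).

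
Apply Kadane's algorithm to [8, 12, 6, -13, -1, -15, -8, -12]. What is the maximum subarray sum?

Using Kadane's algorithm on [8, 12, 6, -13, -1, -15, -8, -12]:

Scanning through the array:
Position 1 (value 12): max_ending_here = 20, max_so_far = 20
Position 2 (value 6): max_ending_here = 26, max_so_far = 26
Position 3 (value -13): max_ending_here = 13, max_so_far = 26
Position 4 (value -1): max_ending_here = 12, max_so_far = 26
Position 5 (value -15): max_ending_here = -3, max_so_far = 26
Position 6 (value -8): max_ending_here = -8, max_so_far = 26
Position 7 (value -12): max_ending_here = -12, max_so_far = 26

Maximum subarray: [8, 12, 6]
Maximum sum: 26

The maximum subarray is [8, 12, 6] with sum 26. This subarray runs from index 0 to index 2.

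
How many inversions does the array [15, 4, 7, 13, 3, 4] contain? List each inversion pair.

Finding inversions in [15, 4, 7, 13, 3, 4]:

(0, 1): arr[0]=15 > arr[1]=4
(0, 2): arr[0]=15 > arr[2]=7
(0, 3): arr[0]=15 > arr[3]=13
(0, 4): arr[0]=15 > arr[4]=3
(0, 5): arr[0]=15 > arr[5]=4
(1, 4): arr[1]=4 > arr[4]=3
(2, 4): arr[2]=7 > arr[4]=3
(2, 5): arr[2]=7 > arr[5]=4
(3, 4): arr[3]=13 > arr[4]=3
(3, 5): arr[3]=13 > arr[5]=4

Total inversions: 10

The array has 10 inversion(s): (0,1), (0,2), (0,3), (0,4), (0,5), (1,4), (2,4), (2,5), (3,4), (3,5). Each pair (i,j) satisfies i < j and arr[i] > arr[j].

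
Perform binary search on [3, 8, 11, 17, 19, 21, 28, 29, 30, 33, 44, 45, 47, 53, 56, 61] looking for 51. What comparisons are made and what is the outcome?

Binary search for 51 in [3, 8, 11, 17, 19, 21, 28, 29, 30, 33, 44, 45, 47, 53, 56, 61]:

lo=0, hi=15, mid=7, arr[mid]=29 -> 29 < 51, search right half
lo=8, hi=15, mid=11, arr[mid]=45 -> 45 < 51, search right half
lo=12, hi=15, mid=13, arr[mid]=53 -> 53 > 51, search left half
lo=12, hi=12, mid=12, arr[mid]=47 -> 47 < 51, search right half
lo=13 > hi=12, target 51 not found

Binary search determines that 51 is not in the array after 4 comparisons. The search space was exhausted without finding the target.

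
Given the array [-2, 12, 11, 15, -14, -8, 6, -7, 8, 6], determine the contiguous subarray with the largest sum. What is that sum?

Using Kadane's algorithm on [-2, 12, 11, 15, -14, -8, 6, -7, 8, 6]:

Scanning through the array:
Position 1 (value 12): max_ending_here = 12, max_so_far = 12
Position 2 (value 11): max_ending_here = 23, max_so_far = 23
Position 3 (value 15): max_ending_here = 38, max_so_far = 38
Position 4 (value -14): max_ending_here = 24, max_so_far = 38
Position 5 (value -8): max_ending_here = 16, max_so_far = 38
Position 6 (value 6): max_ending_here = 22, max_so_far = 38
Position 7 (value -7): max_ending_here = 15, max_so_far = 38
Position 8 (value 8): max_ending_here = 23, max_so_far = 38
Position 9 (value 6): max_ending_here = 29, max_so_far = 38

Maximum subarray: [12, 11, 15]
Maximum sum: 38

The maximum subarray is [12, 11, 15] with sum 38. This subarray runs from index 1 to index 3.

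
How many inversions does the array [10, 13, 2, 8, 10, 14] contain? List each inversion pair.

Finding inversions in [10, 13, 2, 8, 10, 14]:

(0, 2): arr[0]=10 > arr[2]=2
(0, 3): arr[0]=10 > arr[3]=8
(1, 2): arr[1]=13 > arr[2]=2
(1, 3): arr[1]=13 > arr[3]=8
(1, 4): arr[1]=13 > arr[4]=10

Total inversions: 5

The array has 5 inversion(s): (0,2), (0,3), (1,2), (1,3), (1,4). Each pair (i,j) satisfies i < j and arr[i] > arr[j].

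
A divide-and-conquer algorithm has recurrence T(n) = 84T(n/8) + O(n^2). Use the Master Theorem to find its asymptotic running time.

Master Theorem for T(n) = 84T(n/8) + O(n^2):

a = 84, b = 8, c = 2
log_b(a) = log_8(84) = 2.1308

Case 1: c = 2 < log_8(84) = 2.1308
T(n) = O(n^(log_8 84))

For T(n) = 84T(n/8) + O(n^2): log_8(84) = 2.1308. This is Case 1 of the Master Theorem (c < log_b(a), work dominated by leaves), giving O(n^(log_8 84)).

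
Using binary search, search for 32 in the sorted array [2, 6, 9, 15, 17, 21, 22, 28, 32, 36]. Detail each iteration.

Binary search for 32 in [2, 6, 9, 15, 17, 21, 22, 28, 32, 36]:

lo=0, hi=9, mid=4, arr[mid]=17 -> 17 < 32, search right half
lo=5, hi=9, mid=7, arr[mid]=28 -> 28 < 32, search right half
lo=8, hi=9, mid=8, arr[mid]=32 -> Found target at index 8!

Binary search finds 32 at index 8 after 3 comparisons. The search repeatedly halves the search space by comparing with the middle element.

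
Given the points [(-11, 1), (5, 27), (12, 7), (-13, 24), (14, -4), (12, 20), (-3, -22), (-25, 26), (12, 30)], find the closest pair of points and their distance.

Computing all pairwise distances among 9 points:

d((-11, 1), (5, 27)) = 30.5287
d((-11, 1), (12, 7)) = 23.7697
d((-11, 1), (-13, 24)) = 23.0868
d((-11, 1), (14, -4)) = 25.4951
d((-11, 1), (12, 20)) = 29.8329
d((-11, 1), (-3, -22)) = 24.3516
d((-11, 1), (-25, 26)) = 28.6531
d((-11, 1), (12, 30)) = 37.0135
d((5, 27), (12, 7)) = 21.1896
d((5, 27), (-13, 24)) = 18.2483
d((5, 27), (14, -4)) = 32.28
d((5, 27), (12, 20)) = 9.8995
d((5, 27), (-3, -22)) = 49.6488
d((5, 27), (-25, 26)) = 30.0167
d((5, 27), (12, 30)) = 7.6158 <-- minimum
d((12, 7), (-13, 24)) = 30.2324
d((12, 7), (14, -4)) = 11.1803
d((12, 7), (12, 20)) = 13.0
d((12, 7), (-3, -22)) = 32.6497
d((12, 7), (-25, 26)) = 41.5933
d((12, 7), (12, 30)) = 23.0
d((-13, 24), (14, -4)) = 38.8973
d((-13, 24), (12, 20)) = 25.318
d((-13, 24), (-3, -22)) = 47.0744
d((-13, 24), (-25, 26)) = 12.1655
d((-13, 24), (12, 30)) = 25.7099
d((14, -4), (12, 20)) = 24.0832
d((14, -4), (-3, -22)) = 24.7588
d((14, -4), (-25, 26)) = 49.2037
d((14, -4), (12, 30)) = 34.0588
d((12, 20), (-3, -22)) = 44.5982
d((12, 20), (-25, 26)) = 37.4833
d((12, 20), (12, 30)) = 10.0
d((-3, -22), (-25, 26)) = 52.8015
d((-3, -22), (12, 30)) = 54.1202
d((-25, 26), (12, 30)) = 37.2156

Closest pair: (5, 27) and (12, 30) with distance 7.6158

The closest pair is (5, 27) and (12, 30) with Euclidean distance 7.6158. For 9 points, brute-force pairwise comparison is shown above. For large n, the divide-and-conquer algorithm (sort by x, recurse on halves, check the dividing strip) achieves O(n log n).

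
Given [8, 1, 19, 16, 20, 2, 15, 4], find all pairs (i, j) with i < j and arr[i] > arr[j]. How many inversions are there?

Finding inversions in [8, 1, 19, 16, 20, 2, 15, 4]:

(0, 1): arr[0]=8 > arr[1]=1
(0, 5): arr[0]=8 > arr[5]=2
(0, 7): arr[0]=8 > arr[7]=4
(2, 3): arr[2]=19 > arr[3]=16
(2, 5): arr[2]=19 > arr[5]=2
(2, 6): arr[2]=19 > arr[6]=15
(2, 7): arr[2]=19 > arr[7]=4
(3, 5): arr[3]=16 > arr[5]=2
(3, 6): arr[3]=16 > arr[6]=15
(3, 7): arr[3]=16 > arr[7]=4
(4, 5): arr[4]=20 > arr[5]=2
(4, 6): arr[4]=20 > arr[6]=15
(4, 7): arr[4]=20 > arr[7]=4
(6, 7): arr[6]=15 > arr[7]=4

Total inversions: 14

The array has 14 inversion(s): (0,1), (0,5), (0,7), (2,3), (2,5), (2,6), (2,7), (3,5), (3,6), (3,7), (4,5), (4,6), (4,7), (6,7). Each pair (i,j) satisfies i < j and arr[i] > arr[j].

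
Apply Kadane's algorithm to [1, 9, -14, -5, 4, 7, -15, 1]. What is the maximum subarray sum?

Using Kadane's algorithm on [1, 9, -14, -5, 4, 7, -15, 1]:

Scanning through the array:
Position 1 (value 9): max_ending_here = 10, max_so_far = 10
Position 2 (value -14): max_ending_here = -4, max_so_far = 10
Position 3 (value -5): max_ending_here = -5, max_so_far = 10
Position 4 (value 4): max_ending_here = 4, max_so_far = 10
Position 5 (value 7): max_ending_here = 11, max_so_far = 11
Position 6 (value -15): max_ending_here = -4, max_so_far = 11
Position 7 (value 1): max_ending_here = 1, max_so_far = 11

Maximum subarray: [4, 7]
Maximum sum: 11

The maximum subarray is [4, 7] with sum 11. This subarray runs from index 4 to index 5.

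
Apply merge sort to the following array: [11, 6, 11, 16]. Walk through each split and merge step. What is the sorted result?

Merge sort trace:

Split: [11, 6, 11, 16] -> [11, 6] and [11, 16]
  Split: [11, 6] -> [11] and [6]
  Merge: [11] + [6] -> [6, 11]
  Split: [11, 16] -> [11] and [16]
  Merge: [11] + [16] -> [11, 16]
Merge: [6, 11] + [11, 16] -> [6, 11, 11, 16]

Final sorted array: [6, 11, 11, 16]

The merge sort proceeds by recursively splitting the array and merging sorted halves.
After all merges, the sorted array is [6, 11, 11, 16].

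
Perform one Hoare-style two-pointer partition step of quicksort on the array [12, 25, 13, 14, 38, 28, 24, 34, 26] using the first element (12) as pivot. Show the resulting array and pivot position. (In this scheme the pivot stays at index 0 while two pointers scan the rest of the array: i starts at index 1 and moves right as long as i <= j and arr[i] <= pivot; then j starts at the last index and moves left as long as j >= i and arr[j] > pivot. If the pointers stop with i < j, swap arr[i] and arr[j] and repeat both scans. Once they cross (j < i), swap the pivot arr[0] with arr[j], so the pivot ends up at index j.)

Hoare-style two-pointer partition with pivot = 12:

Initial array: [12, 25, 13, 14, 38, 28, 24, 34, 26]

Pointers start at i = 1, j = 8.
i ends at 1, j ends at 0: the pointers have crossed (j < i), so scanning stops.

j = 0, so swapping arr[0] with arr[j] leaves the pivot at position 0: [12, 25, 13, 14, 38, 28, 24, 34, 26]
Pivot position: 0

After partitioning with pivot 12, the array becomes [12, 25, 13, 14, 38, 28, 24, 34, 26]. The pivot is placed at index 0. All elements to the left of the pivot are <= 12, and all elements to the right are > 12.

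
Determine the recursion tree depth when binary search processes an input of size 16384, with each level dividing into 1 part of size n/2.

For divide and conquer with division factor 2:

Problem sizes at each level:
Level 0: 16384
Level 1: 8192
Level 2: 4096
Level 3: 2048
Level 4: 1024
Level 5: 512
Level 6: 256
Level 7: 128
Level 8: 64
Level 9: 32
Level 10: 16
Level 11: 8
Level 12: 4
Level 13: 2
Level 14: 1

The root is level 0 and the size-1 base case is level 14 (the tree spans levels 0 through 14, i.e. 15 levels counting the root), so the depth is the number of divisions: log_2(16384) = 14

The recursion tree depth is log_2(16384) = 14. At each level, the problem size is divided by 2, so it takes 14 divisions to reduce to a base case of size 1. The algorithm makes 1 recursive call at each level.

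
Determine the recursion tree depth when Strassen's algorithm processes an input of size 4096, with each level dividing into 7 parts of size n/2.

For divide and conquer with division factor 2:

Problem sizes at each level:
Level 0: 4096
Level 1: 2048
Level 2: 1024
Level 3: 512
Level 4: 256
Level 5: 128
Level 6: 64
Level 7: 32
Level 8: 16
Level 9: 8
Level 10: 4
Level 11: 2
Level 12: 1

The root is level 0 and the size-1 base case is level 12 (the tree spans levels 0 through 12, i.e. 13 levels counting the root), so the depth is the number of divisions: log_2(4096) = 12

The recursion tree depth is log_2(4096) = 12. At each level, the problem size is divided by 2, so it takes 12 divisions to reduce to a base case of size 1. The algorithm makes 7 recursive calls at each level.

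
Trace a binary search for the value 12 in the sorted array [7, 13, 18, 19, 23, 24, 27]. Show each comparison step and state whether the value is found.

Binary search for 12 in [7, 13, 18, 19, 23, 24, 27]:

lo=0, hi=6, mid=3, arr[mid]=19 -> 19 > 12, search left half
lo=0, hi=2, mid=1, arr[mid]=13 -> 13 > 12, search left half
lo=0, hi=0, mid=0, arr[mid]=7 -> 7 < 12, search right half
lo=1 > hi=0, target 12 not found

Binary search determines that 12 is not in the array after 3 comparisons. The search space was exhausted without finding the target.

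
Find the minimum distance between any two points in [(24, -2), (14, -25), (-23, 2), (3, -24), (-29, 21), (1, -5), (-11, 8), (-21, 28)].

Computing all pairwise distances among 8 points:

d((24, -2), (14, -25)) = 25.0799
d((24, -2), (-23, 2)) = 47.1699
d((24, -2), (3, -24)) = 30.4138
d((24, -2), (-29, 21)) = 57.7754
d((24, -2), (1, -5)) = 23.1948
d((24, -2), (-11, 8)) = 36.4005
d((24, -2), (-21, 28)) = 54.0833
d((14, -25), (-23, 2)) = 45.8039
d((14, -25), (3, -24)) = 11.0454
d((14, -25), (-29, 21)) = 62.9682
d((14, -25), (1, -5)) = 23.8537
d((14, -25), (-11, 8)) = 41.4005
d((14, -25), (-21, 28)) = 63.5138
d((-23, 2), (3, -24)) = 36.7696
d((-23, 2), (-29, 21)) = 19.9249
d((-23, 2), (1, -5)) = 25.0
d((-23, 2), (-11, 8)) = 13.4164
d((-23, 2), (-21, 28)) = 26.0768
d((3, -24), (-29, 21)) = 55.2178
d((3, -24), (1, -5)) = 19.105
d((3, -24), (-11, 8)) = 34.9285
d((3, -24), (-21, 28)) = 57.2713
d((-29, 21), (1, -5)) = 39.6989
d((-29, 21), (-11, 8)) = 22.2036
d((-29, 21), (-21, 28)) = 10.6301 <-- minimum
d((1, -5), (-11, 8)) = 17.6918
d((1, -5), (-21, 28)) = 39.6611
d((-11, 8), (-21, 28)) = 22.3607

Closest pair: (-29, 21) and (-21, 28) with distance 10.6301

The closest pair is (-29, 21) and (-21, 28) with Euclidean distance 10.6301. For 8 points, brute-force pairwise comparison is shown above. For large n, the divide-and-conquer algorithm (sort by x, recurse on halves, check the dividing strip) achieves O(n log n).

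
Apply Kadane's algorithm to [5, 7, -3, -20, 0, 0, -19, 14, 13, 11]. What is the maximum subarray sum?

Using Kadane's algorithm on [5, 7, -3, -20, 0, 0, -19, 14, 13, 11]:

Scanning through the array:
Position 1 (value 7): max_ending_here = 12, max_so_far = 12
Position 2 (value -3): max_ending_here = 9, max_so_far = 12
Position 3 (value -20): max_ending_here = -11, max_so_far = 12
Position 4 (value 0): max_ending_here = 0, max_so_far = 12
Position 5 (value 0): max_ending_here = 0, max_so_far = 12
Position 6 (value -19): max_ending_here = -19, max_so_far = 12
Position 7 (value 14): max_ending_here = 14, max_so_far = 14
Position 8 (value 13): max_ending_here = 27, max_so_far = 27
Position 9 (value 11): max_ending_here = 38, max_so_far = 38

Maximum subarray: [14, 13, 11]
Maximum sum: 38

The maximum subarray is [14, 13, 11] with sum 38. This subarray runs from index 7 to index 9.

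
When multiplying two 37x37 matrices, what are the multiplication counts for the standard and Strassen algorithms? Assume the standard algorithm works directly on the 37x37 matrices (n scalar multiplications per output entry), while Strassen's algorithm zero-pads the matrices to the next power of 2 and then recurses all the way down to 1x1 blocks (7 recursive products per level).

Matrix multiplication for 37x37 matrices:

Strassen's algorithm requires power-of-2 dimensions. Pad 37x37 to 64x64 (next power of 2).

Standard algorithm: 37^3 = 50653 multiplications
Strassen's algorithm: 7^(log2(64)) = 7^6 = 117649 multiplications
Difference: 50653 - 117649 = -66996 (Strassen uses MORE here due to padding overhead — for small or just-over-power-of-2 n, padding can outweigh the per-level savings)

Standard: 50653 multiplications (37^3). Strassen: 117649 multiplications (7^6, after padding to 64x64). Strassen reduces 8 recursive multiplications to 7 at each level.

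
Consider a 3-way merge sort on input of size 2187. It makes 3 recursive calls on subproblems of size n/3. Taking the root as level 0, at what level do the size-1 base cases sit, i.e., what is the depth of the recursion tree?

For divide and conquer with division factor 3:

Problem sizes at each level:
Level 0: 2187
Level 1: 729
Level 2: 243
Level 3: 81
Level 4: 27
Level 5: 9
Level 6: 3
Level 7: 1

The root is level 0 and the size-1 base case is level 7 (the tree spans levels 0 through 7, i.e. 8 levels counting the root), so the depth is the number of divisions: log_3(2187) = 7

The recursion tree depth is log_3(2187) = 7. At each level, the problem size is divided by 3, so it takes 7 divisions to reduce to a base case of size 1. The algorithm makes 3 recursive calls at each level.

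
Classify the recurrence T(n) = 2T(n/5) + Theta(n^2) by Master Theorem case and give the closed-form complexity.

Master Theorem for T(n) = 2T(n/5) + O(n^2):

a = 2, b = 5, c = 2
log_b(a) = log_5(2) = 0.4307

Case 3: c = 2 > log_5(2) = 0.4307
T(n) = O(n^2) = O(n^2)

For T(n) = 2T(n/5) + O(n^2): log_5(2) = 0.4307. This is Case 3 of the Master Theorem (c > log_b(a), work dominated by root), giving O(n^2).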